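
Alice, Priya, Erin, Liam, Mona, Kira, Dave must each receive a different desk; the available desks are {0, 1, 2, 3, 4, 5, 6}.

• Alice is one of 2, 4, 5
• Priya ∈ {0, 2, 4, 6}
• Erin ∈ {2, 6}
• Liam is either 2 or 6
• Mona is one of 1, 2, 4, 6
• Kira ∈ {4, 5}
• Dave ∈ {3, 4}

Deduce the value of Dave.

The 7 variables draw from only 7 values {0, 1, 2, 3, 4, 5, 6}, so each is used; only Priya can be 0, hence Priya = 0.
The 6 still-open variables draw from only 6 values {1, 2, 3, 4, 5, 6}, so each is used; only Mona can be 1, hence Mona = 1.
Among the 5 still-open variables, 3 fits only Dave (and all 5 values in {2, 3, 4, 5, 6} must be used), so Dave = 3.

3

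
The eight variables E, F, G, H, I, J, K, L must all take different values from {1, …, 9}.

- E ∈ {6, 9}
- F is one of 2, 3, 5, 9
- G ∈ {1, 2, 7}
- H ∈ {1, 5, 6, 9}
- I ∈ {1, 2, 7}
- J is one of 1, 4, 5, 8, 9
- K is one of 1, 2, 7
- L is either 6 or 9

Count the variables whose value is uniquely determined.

2

The 2 variables E and L are confined to {6, 9}, which locks those values in; drop them from F, H, J.
The 3 variables G, I, K are confined to {1, 2, 7}, which locks those values in; drop them from F, H, J.
That leaves H = 5. So F, J can't be 5.
F's domain is down to {3}, so F = 3.
Determined: F=3, H=5. The other variables each still have more than one consistent value. That makes 2.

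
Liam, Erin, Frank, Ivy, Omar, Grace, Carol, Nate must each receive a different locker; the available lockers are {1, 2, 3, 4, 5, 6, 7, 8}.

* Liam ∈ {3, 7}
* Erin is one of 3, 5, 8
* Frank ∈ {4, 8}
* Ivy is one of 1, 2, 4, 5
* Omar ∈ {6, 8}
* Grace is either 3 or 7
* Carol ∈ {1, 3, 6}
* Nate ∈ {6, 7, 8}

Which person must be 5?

The 8 variables together cover exactly {1, 2, 3, 4, 5, 6, 7, 8} — 8 values for 8 variables — and 2 appears only in Ivy's list, so Ivy = 2.
The 7 still-open variables draw from only 7 values {1, 3, 4, 5, 6, 7, 8}, so each is used; only Carol can be 1, hence Carol = 1.
The 6 still-open variables draw from only 6 values {3, 4, 5, 6, 7, 8}, so each is used; only Frank can be 4, hence Frank = 4.
The 5 still-open variables together cover exactly {3, 5, 6, 7, 8} — 5 values for 5 variables — and 5 appears only in Erin's list, so Erin = 5.

Erin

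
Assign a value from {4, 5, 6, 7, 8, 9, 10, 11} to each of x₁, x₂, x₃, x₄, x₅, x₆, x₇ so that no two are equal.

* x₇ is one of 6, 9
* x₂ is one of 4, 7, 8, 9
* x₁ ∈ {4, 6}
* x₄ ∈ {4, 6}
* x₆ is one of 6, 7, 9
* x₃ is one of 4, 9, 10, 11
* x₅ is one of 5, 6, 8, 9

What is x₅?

5

x₁ and x₄ between them cover only {4, 6} — a naked pair. Remove those values from x₂, x₃, x₅, x₆, x₇.
x₇ must be 9 (only option left). Eliminate 9 elsewhere: x₂, x₃, x₅, x₆.
x₆ has just one choice, so x₆ = 7. Eliminate 7 elsewhere: x₂.
x₂ must be 8 (only option left). Eliminate 8 elsewhere: x₅.
So x₅ = 5.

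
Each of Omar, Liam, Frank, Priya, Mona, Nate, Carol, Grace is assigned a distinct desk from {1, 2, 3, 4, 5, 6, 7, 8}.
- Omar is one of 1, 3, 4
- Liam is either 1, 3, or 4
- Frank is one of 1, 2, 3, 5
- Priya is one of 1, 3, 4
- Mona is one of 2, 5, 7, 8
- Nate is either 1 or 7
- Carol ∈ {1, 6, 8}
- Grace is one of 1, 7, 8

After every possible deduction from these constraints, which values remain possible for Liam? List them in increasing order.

The 8 variables together cover exactly {1, 2, 3, 4, 5, 6, 7, 8} — 8 values for 8 variables — and 6 appears only in Carol's list, so Carol = 6.
The 3 variables Omar, Liam, Priya are confined to {1, 3, 4}, which locks those values in; drop them from Frank, Nate, Grace.
Nate must be 7 (only option left). Strike 7 from Mona, Grace.
Grace has just one choice, so Grace = 8. Remove 8 from Mona.
No further eliminations apply; Liam can still be any of 1, 3, 4.

1, 3, 4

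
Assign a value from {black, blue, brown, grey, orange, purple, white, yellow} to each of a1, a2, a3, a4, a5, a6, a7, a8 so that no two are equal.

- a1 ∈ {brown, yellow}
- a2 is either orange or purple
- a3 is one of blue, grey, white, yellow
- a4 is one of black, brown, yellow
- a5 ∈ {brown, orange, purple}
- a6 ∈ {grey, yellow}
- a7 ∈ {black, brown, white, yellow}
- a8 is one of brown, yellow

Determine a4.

The 8 variables together cover exactly {black, blue, brown, grey, orange, purple, white, yellow} — 8 values for 8 variables — and blue appears only in a3's list, so a3 = blue.
The 7 still-open variables together cover exactly {black, brown, grey, orange, purple, white, yellow} — 7 values for 7 variables — and grey appears only in a6's list, so a6 = grey.
The 6 still-open variables draw from only 6 values {black, brown, orange, purple, white, yellow}, so each is used; only a7 can be white, hence a7 = white.
The 5 still-open variables together cover exactly {black, brown, orange, purple, yellow} — 5 values for 5 variables — and black appears only in a4's list, so a4 = black.

black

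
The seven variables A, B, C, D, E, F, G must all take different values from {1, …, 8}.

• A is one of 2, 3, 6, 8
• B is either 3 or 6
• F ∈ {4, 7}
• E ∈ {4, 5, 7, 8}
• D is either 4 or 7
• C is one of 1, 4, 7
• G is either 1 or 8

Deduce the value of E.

The 2 variables D and F are confined to {4, 7}, which locks those values in; drop them from C, E.
C's domain is down to {1}, so C = 1. Eliminate 1 elsewhere: G.
That leaves G = 8. Remove 8 from A, E.
So E = 5.

5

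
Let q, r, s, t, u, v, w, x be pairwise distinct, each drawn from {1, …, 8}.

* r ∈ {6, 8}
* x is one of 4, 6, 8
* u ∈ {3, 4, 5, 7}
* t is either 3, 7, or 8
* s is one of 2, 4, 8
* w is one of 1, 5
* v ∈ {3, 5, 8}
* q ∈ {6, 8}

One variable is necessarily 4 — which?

x

The 8 variables draw from only 8 values {1, 2, 3, 4, 5, 6, 7, 8}, so each is used; only w can be 1, hence w = 1.
The 7 still-open variables draw from only 7 values {2, 3, 4, 5, 6, 7, 8}, so each is used; only s can be 2, hence s = 2.
The 2 variables q and r are confined to {6, 8}, which locks those values in; drop them from t, v, x.
So 4 goes to x.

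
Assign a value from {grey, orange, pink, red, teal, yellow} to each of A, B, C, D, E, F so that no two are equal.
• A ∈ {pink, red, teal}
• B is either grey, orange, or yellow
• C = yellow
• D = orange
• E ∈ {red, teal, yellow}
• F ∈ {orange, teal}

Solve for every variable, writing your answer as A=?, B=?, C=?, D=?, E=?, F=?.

C has just one choice, so C = yellow. Eliminate yellow elsewhere: B, E.
D must be orange (only option left). Strike orange from B, F.
F has just one choice, so F = teal. Remove teal from A, E.
That leaves B = grey.
E has just one choice, so E = red. Strike red from A.
A's domain is down to {pink}, so A = pink.

A=pink, B=grey, C=yellow, D=orange, E=red, F=teal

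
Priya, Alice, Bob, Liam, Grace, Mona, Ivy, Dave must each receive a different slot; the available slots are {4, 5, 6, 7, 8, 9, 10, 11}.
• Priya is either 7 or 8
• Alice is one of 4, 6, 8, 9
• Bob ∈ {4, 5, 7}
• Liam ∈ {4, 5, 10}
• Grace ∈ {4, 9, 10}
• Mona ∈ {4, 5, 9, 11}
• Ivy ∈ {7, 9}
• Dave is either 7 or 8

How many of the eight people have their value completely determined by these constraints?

The 8 variables together cover exactly {4, 5, 6, 7, 8, 9, 10, 11} — 8 values for 8 variables — and 6 appears only in Alice's list, so Alice = 6.
The 7 still-open variables together cover exactly {4, 5, 7, 8, 9, 10, 11} — 7 values for 7 variables — and 11 appears only in Mona's list, so Mona = 11.
Priya and Dave between them cover only {7, 8} — a naked pair. Remove those values from Bob, Ivy.
Ivy must be 9 (only option left). So Grace can't be 9.
Determined: Alice=6, Mona=11, Ivy=9. The other people each still have more than one consistent value. That makes 3.

3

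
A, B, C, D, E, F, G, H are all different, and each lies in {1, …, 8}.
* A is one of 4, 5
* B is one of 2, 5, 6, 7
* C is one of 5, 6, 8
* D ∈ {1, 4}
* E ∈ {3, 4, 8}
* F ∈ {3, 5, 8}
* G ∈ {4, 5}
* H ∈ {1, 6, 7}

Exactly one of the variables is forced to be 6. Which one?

C

Among the 8 variables, 2 fits only B (and all 8 values in {1, 2, 3, 4, 5, 6, 7, 8} must be used), so B = 2.
The 7 still-open variables together cover exactly {1, 3, 4, 5, 6, 7, 8} — 7 values for 7 variables — and 7 appears only in H's list, so H = 7.
The 6 still-open variables draw from only 6 values {1, 3, 4, 5, 6, 8}, so each is used; only D can be 1, hence D = 1.
Among the 5 still-open variables, 6 fits only C (and all 5 values in {3, 4, 5, 6, 8} must be used), so C = 6.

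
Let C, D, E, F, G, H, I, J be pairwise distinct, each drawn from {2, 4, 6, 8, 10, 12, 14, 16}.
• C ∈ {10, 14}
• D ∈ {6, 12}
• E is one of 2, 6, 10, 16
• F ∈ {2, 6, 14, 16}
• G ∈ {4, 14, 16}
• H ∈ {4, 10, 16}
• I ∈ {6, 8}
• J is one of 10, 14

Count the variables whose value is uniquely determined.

The 8 variables together cover exactly {2, 4, 6, 8, 10, 12, 14, 16} — 8 values for 8 variables — and 8 appears only in I's list, so I = 8.
The 7 still-open variables together cover exactly {2, 4, 6, 10, 12, 14, 16} — 7 values for 7 variables — and 12 appears only in D's list, so D = 12.
C and J share exactly the 2 values {10, 14}; by pigeonhole those values go to them, so strike 10, 14 from E, F, G, H.
G and H share exactly the 2 values {4, 16}; by pigeonhole those values go to them, so strike 4, 16 from E, F.
Determined: D=12, I=8. The other variables each still have more than one consistent value. That makes 2.

2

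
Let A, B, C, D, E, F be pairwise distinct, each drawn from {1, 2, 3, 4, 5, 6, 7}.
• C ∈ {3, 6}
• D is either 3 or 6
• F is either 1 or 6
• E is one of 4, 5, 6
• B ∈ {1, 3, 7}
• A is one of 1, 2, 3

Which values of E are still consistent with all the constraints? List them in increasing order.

4, 5

C and D share exactly the 2 values {3, 6}; by pigeonhole those values go to them, so strike 3, 6 from A, B, E, F.
F has just one choice, so F = 1. Remove 1 from A, B.
A has just one choice, so A = 2.
B has just one choice, so B = 7.
No further eliminations apply; E can still be any of 4, 5.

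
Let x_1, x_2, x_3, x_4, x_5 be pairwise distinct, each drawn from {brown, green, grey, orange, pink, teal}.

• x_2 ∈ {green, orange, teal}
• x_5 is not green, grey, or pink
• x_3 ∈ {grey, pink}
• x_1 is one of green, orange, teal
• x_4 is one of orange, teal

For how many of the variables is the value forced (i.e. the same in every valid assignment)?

x_1, x_2, x_4 between them cover only {green, orange, teal} — a naked triple. Remove those values from x_5.
x_5 has just one choice, so x_5 = brown.
Determined: x_5=brown. The other variables each still have more than one consistent value. That makes 1.

1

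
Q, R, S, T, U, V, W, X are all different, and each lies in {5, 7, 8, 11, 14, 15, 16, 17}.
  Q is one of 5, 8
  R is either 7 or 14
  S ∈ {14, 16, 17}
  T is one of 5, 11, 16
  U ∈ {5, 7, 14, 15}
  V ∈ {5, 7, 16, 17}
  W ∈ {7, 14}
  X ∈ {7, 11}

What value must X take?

11

Among the 8 variables, 8 fits only Q (and all 8 values in {5, 7, 8, 11, 14, 15, 16, 17} must be used), so Q = 8.
The 7 still-open variables together cover exactly {5, 7, 11, 14, 15, 16, 17} — 7 values for 7 variables — and 15 appears only in U's list, so U = 15.
The 2 variables R and W are confined to {7, 14}, which locks those values in; drop them from S, V, X.
So X = 11.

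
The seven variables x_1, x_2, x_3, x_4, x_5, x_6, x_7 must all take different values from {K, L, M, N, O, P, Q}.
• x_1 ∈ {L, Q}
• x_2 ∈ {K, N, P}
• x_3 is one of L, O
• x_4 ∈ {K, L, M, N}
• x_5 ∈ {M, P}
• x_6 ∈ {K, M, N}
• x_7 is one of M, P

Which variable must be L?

The 7 variables draw from only 7 values {K, L, M, N, O, P, Q}, so each is used; only x_3 can be O, hence x_3 = O.
The 6 still-open variables together cover exactly {K, L, M, N, P, Q} — 6 values for 6 variables — and Q appears only in x_1's list, so x_1 = Q.
The 5 still-open variables draw from only 5 values {K, L, M, N, P}, so each is used; only x_4 can be L, hence x_4 = L.

x_4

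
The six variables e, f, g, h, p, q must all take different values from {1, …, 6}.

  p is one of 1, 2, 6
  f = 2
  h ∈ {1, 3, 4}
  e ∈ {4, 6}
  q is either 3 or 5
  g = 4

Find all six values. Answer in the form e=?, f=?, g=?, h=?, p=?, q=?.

f has just one choice, so f = 2. Strike 2 from p.
g's domain is down to {4}, so g = 4. So e, h can't be 4.
That leaves e = 6. Remove 6 from p.
That leaves p = 1. Remove 1 from h.
That leaves h = 3. Strike 3 from q.
That leaves q = 5.

e=6, f=2, g=4, h=3, p=1, q=5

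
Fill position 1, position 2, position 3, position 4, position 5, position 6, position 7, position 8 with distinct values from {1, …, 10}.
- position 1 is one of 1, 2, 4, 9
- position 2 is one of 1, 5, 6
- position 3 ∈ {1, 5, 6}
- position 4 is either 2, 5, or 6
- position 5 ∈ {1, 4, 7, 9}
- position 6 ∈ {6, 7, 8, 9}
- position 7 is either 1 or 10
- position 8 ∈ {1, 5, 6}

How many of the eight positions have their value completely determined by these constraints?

2

The 3 variables position 2, position 3, position 8 are confined to {1, 5, 6}, which locks those values in; drop them from position 1, position 4, position 5, position 6, position 7.
That leaves position 4 = 2. Remove 2 from position 1.
That leaves position 7 = 10.
Determined: position 4=2, position 7=10. The other positions each still have more than one consistent value. That makes 2.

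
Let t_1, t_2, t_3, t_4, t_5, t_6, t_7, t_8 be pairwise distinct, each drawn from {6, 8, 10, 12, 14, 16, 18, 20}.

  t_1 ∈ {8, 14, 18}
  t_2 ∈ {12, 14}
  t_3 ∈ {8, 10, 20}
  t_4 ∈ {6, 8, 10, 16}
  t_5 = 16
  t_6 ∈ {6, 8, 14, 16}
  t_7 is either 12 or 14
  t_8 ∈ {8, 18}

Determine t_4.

10

t_5 must be 16 (only option left). Strike 16 from t_4, t_6.
Among the 7 still-open variables, 20 fits only t_3 (and all 7 values in {6, 8, 10, 12, 14, 18, 20} must be used), so t_3 = 20.
Among the 6 still-open variables, 10 fits only t_4 (and all 6 values in {6, 8, 10, 12, 14, 18} must be used), so t_4 = 10.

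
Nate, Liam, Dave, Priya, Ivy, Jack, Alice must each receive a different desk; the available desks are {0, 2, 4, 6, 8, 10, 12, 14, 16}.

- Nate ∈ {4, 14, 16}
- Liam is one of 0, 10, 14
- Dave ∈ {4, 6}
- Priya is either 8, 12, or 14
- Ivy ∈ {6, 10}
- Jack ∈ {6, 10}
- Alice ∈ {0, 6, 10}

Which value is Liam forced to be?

14

Ivy and Jack between them cover only {6, 10} — a naked pair. Remove those values from Liam, Dave, Alice.
Dave's domain is down to {4}, so Dave = 4. Remove 4 from Nate.
Alice has just one choice, so Alice = 0. Eliminate 0 elsewhere: Liam.
So Liam = 14.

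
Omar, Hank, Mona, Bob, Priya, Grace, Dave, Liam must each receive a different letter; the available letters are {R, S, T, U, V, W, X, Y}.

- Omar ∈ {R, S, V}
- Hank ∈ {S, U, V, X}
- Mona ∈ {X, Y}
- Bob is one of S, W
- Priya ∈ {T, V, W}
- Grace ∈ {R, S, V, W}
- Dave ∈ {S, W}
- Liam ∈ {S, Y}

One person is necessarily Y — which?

The 8 variables draw from only 8 values {R, S, T, U, V, W, X, Y}, so each is used; only Priya can be T, hence Priya = T.
The 7 still-open variables together cover exactly {R, S, U, V, W, X, Y} — 7 values for 7 variables — and U appears only in Hank's list, so Hank = U.
The 6 still-open variables draw from only 6 values {R, S, V, W, X, Y}, so each is used; only Mona can be X, hence Mona = X.
The 5 still-open variables together cover exactly {R, S, V, W, Y} — 5 values for 5 variables — and Y appears only in Liam's list, so Liam = Y.

Liam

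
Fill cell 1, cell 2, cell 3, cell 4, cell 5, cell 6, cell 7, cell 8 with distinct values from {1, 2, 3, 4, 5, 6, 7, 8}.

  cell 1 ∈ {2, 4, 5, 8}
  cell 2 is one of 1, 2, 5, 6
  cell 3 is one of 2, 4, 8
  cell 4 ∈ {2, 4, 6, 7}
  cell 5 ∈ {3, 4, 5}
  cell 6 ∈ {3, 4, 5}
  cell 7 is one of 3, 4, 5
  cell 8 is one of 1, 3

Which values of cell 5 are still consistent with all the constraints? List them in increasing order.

Among the 8 variables, 7 fits only cell 4 (and all 8 values in {1, 2, 3, 4, 5, 6, 7, 8} must be used), so cell 4 = 7.
The 7 still-open variables together cover exactly {1, 2, 3, 4, 5, 6, 8} — 7 values for 7 variables — and 6 appears only in cell 2's list, so cell 2 = 6.
Among the 6 still-open variables, 1 fits only cell 8 (and all 6 values in {1, 2, 3, 4, 5, 8} must be used), so cell 8 = 1.
cell 5, cell 6, cell 7 between them cover only {3, 4, 5} — a naked triple. Remove those values from cell 1, cell 3.
No further eliminations apply; cell 5 can still be any of 3, 4, 5.

3, 4, 5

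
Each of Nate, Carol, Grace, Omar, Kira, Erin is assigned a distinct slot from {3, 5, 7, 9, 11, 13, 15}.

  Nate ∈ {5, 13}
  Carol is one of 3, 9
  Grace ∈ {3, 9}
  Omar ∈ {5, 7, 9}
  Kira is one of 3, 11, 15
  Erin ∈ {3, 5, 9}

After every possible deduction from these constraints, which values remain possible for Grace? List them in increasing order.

Carol and Grace share exactly the 2 values {3, 9}; by pigeonhole those values go to them, so strike 3, 9 from Omar, Kira, Erin.
Erin has just one choice, so Erin = 5. Eliminate 5 elsewhere: Nate, Omar.
That leaves Nate = 13.
That leaves Omar = 7.
No further eliminations apply; Grace can still be any of 3, 9.

3, 9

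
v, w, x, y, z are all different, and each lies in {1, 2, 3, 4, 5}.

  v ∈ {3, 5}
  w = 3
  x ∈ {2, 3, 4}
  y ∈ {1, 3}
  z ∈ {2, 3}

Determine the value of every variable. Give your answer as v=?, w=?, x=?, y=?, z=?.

w has just one choice, so w = 3. Remove 3 from v, x, y, z.
That leaves y = 1.
z has just one choice, so z = 2. Eliminate 2 elsewhere: x.
That leaves v = 5.
x has just one choice, so x = 4.

v=5, w=3, x=4, y=1, z=2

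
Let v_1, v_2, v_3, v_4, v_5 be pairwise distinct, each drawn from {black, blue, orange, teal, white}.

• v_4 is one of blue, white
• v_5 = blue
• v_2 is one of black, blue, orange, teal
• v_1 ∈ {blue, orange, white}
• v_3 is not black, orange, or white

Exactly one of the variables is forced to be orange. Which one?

v_5 has just one choice, so v_5 = blue. Eliminate blue elsewhere: v_1, v_2, v_3, v_4.
That leaves v_3 = teal. Eliminate teal elsewhere: v_2.
That leaves v_4 = white. Strike white from v_1.
So orange goes to v_1.

v_1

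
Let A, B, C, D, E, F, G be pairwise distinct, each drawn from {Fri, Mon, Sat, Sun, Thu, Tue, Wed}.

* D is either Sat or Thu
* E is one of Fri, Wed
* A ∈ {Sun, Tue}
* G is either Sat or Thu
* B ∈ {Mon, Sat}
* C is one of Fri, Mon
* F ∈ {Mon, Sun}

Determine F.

Sun

Among the 7 variables, Tue fits only A (and all 7 values in {Fri, Mon, Sat, Sun, Thu, Tue, Wed} must be used), so A = Tue.
The 6 still-open variables draw from only 6 values {Fri, Mon, Sat, Sun, Thu, Wed}, so each is used; only F can be Sun, hence F = Sun.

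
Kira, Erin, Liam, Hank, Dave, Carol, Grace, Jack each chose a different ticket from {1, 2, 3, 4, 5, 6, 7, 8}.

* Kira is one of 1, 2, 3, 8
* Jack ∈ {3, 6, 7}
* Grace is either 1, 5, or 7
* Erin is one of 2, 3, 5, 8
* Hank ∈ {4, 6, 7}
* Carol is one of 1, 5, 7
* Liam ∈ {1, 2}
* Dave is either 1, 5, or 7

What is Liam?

The 8 variables draw from only 8 values {1, 2, 3, 4, 5, 6, 7, 8}, so each is used; only Hank can be 4, hence Hank = 4.
The 7 still-open variables draw from only 7 values {1, 2, 3, 5, 6, 7, 8}, so each is used; only Jack can be 6, hence Jack = 6.
Dave, Carol, Grace between them cover only {1, 5, 7} — a naked triple. Remove those values from Kira, Erin, Liam.
So Liam = 2.

2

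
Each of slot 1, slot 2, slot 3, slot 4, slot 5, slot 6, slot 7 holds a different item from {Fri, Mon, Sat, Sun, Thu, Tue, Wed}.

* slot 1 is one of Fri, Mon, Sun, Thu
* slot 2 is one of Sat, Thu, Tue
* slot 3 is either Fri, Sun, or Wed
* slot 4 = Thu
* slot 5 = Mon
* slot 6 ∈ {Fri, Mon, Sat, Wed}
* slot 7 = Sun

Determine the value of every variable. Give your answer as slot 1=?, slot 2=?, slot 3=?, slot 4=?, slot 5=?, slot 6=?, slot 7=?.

slot 1=Fri, slot 2=Tue, slot 3=Wed, slot 4=Thu, slot 5=Mon, slot 6=Sat, slot 7=Sun

slot 4's domain is down to {Thu}, so slot 4 = Thu. Remove Thu from slot 1, slot 2.
slot 5 must be Mon (only option left). Strike Mon from slot 1, slot 6.
slot 7's domain is down to {Sun}, so slot 7 = Sun. Remove Sun from slot 1, slot 3.
slot 1's domain is down to {Fri}, so slot 1 = Fri. Eliminate Fri elsewhere: slot 3, slot 6.
slot 3 has just one choice, so slot 3 = Wed. Eliminate Wed elsewhere: slot 6.
slot 6's domain is down to {Sat}, so slot 6 = Sat. So slot 2 can't be Sat.
slot 2's domain is down to {Tue}, so slot 2 = Tue.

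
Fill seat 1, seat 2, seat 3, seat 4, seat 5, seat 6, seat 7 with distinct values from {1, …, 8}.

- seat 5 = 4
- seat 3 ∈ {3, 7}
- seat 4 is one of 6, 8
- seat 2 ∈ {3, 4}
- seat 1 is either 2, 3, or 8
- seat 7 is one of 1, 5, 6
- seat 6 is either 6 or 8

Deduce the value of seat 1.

2

seat 5 must be 4 (only option left). Eliminate 4 elsewhere: seat 2.
seat 2 must be 3 (only option left). Strike 3 from seat 1, seat 3.
seat 3 must be 7 (only option left).
seat 4 and seat 6 between them cover only {6, 8} — a naked pair. Remove those values from seat 1, seat 7.
So seat 1 = 2.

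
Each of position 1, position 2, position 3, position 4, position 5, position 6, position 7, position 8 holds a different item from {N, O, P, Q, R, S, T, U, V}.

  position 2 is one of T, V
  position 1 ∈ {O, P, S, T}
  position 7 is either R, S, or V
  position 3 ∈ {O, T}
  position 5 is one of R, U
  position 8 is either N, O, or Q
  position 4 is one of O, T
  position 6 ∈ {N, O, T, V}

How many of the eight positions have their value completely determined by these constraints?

3

position 3 and position 4 share exactly the 2 values {O, T}; by pigeonhole those values go to them, so strike O, T from position 1, position 2, position 6, position 8.
position 2's domain is down to {V}, so position 2 = V. Strike V from position 6, position 7.
position 6 must be N (only option left). Eliminate N elsewhere: position 8.
position 8 must be Q (only option left).
Determined: position 2=V, position 6=N, position 8=Q. The other positions each still have more than one consistent value. That makes 3.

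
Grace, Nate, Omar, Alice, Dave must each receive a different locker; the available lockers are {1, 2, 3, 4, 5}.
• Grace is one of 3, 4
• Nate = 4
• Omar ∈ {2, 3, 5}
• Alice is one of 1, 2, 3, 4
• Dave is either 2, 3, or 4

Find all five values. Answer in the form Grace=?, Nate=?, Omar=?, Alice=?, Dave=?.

Nate must be 4 (only option left). Strike 4 from Grace, Alice, Dave.
Grace's domain is down to {3}, so Grace = 3. So Omar, Alice, Dave can't be 3.
Dave has just one choice, so Dave = 2. Eliminate 2 elsewhere: Omar, Alice.
Omar has just one choice, so Omar = 5.
Alice must be 1 (only option left).

Grace=3, Nate=4, Omar=5, Alice=1, Dave=2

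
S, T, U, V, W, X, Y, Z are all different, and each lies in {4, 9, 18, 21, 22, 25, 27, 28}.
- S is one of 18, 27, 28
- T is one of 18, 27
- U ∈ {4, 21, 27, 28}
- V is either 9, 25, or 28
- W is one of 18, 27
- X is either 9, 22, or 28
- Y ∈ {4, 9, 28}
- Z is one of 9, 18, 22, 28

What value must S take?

28

Among the 8 variables, 21 fits only U (and all 8 values in {4, 9, 18, 21, 22, 25, 27, 28} must be used), so U = 21.
The 7 still-open variables together cover exactly {4, 9, 18, 22, 25, 27, 28} — 7 values for 7 variables — and 4 appears only in Y's list, so Y = 4.
The 6 still-open variables together cover exactly {9, 18, 22, 25, 27, 28} — 6 values for 6 variables — and 25 appears only in V's list, so V = 25.
T and W between them cover only {18, 27} — a naked pair. Remove those values from S, Z.
So S = 28.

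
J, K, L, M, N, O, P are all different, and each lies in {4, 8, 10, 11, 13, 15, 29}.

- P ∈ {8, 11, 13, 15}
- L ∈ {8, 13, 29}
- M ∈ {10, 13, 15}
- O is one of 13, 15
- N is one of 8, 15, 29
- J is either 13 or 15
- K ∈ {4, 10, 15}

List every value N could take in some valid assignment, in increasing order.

Among the 7 variables, 4 fits only K (and all 7 values in {4, 8, 10, 11, 13, 15, 29} must be used), so K = 4.
The 6 still-open variables together cover exactly {8, 10, 11, 13, 15, 29} — 6 values for 6 variables — and 10 appears only in M's list, so M = 10.
The 5 still-open variables draw from only 5 values {8, 11, 13, 15, 29}, so each is used; only P can be 11, hence P = 11.
J and O between them cover only {13, 15} — a naked pair. Remove those values from L, N.
No further eliminations apply; N can still be any of 8, 29.

8, 29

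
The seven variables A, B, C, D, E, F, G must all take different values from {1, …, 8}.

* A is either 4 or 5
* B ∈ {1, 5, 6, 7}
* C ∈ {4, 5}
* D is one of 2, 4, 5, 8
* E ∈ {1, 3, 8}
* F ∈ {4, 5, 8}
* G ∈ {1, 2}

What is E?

3

A and C between them cover only {4, 5} — a naked pair. Remove those values from B, D, F.
F must be 8 (only option left). So D, E can't be 8.
D must be 2 (only option left). Strike 2 from G.
That leaves G = 1. So B, E can't be 1.
So E = 3.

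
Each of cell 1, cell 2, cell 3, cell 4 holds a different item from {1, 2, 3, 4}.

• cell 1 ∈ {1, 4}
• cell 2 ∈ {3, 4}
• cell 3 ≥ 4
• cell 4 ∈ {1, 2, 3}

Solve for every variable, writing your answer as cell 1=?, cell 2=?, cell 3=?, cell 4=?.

cell 3 has just one choice, so cell 3 = 4. Remove 4 from cell 1, cell 2.
cell 1 must be 1 (only option left). Eliminate 1 elsewhere: cell 4.
cell 2 has just one choice, so cell 2 = 3. Eliminate 3 elsewhere: cell 4.
cell 4 has just one choice, so cell 4 = 2.

cell 1=1, cell 2=3, cell 3=4, cell 4=2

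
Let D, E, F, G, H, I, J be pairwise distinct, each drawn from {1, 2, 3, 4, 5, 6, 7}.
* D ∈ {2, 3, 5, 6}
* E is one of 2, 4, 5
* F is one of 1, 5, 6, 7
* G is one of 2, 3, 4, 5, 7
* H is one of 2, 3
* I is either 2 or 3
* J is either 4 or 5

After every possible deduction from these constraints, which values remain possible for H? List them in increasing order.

The 7 variables together cover exactly {1, 2, 3, 4, 5, 6, 7} — 7 values for 7 variables — and 1 appears only in F's list, so F = 1.
The 6 still-open variables draw from only 6 values {2, 3, 4, 5, 6, 7}, so each is used; only D can be 6, hence D = 6.
The 5 still-open variables draw from only 5 values {2, 3, 4, 5, 7}, so each is used; only G can be 7, hence G = 7.
The 2 variables H and I are confined to {2, 3}, which locks those values in; drop them from E.
No further eliminations apply; H can still be any of 2, 3.

2, 3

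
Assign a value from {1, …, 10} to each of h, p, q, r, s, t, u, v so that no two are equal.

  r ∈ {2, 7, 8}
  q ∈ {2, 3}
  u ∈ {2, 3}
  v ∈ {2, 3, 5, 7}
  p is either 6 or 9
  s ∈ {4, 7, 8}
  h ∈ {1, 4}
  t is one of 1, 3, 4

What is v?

The 2 variables q and u are confined to {2, 3}, which locks those values in; drop them from r, t, v.
h and t between them cover only {1, 4} — a naked pair. Remove those values from s.
r and s share exactly the 2 values {7, 8}; by pigeonhole those values go to them, so strike 7, 8 from v.
So v = 5.

5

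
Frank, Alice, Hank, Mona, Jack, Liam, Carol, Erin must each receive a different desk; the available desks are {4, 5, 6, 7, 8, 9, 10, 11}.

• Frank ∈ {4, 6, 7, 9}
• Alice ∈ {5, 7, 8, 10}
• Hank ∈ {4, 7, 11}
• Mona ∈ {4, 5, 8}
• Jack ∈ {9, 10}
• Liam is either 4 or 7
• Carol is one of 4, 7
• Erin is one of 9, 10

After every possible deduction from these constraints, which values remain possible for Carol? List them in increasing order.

4, 7

The 8 variables together cover exactly {4, 5, 6, 7, 8, 9, 10, 11} — 8 values for 8 variables — and 6 appears only in Frank's list, so Frank = 6.
The 7 still-open variables draw from only 7 values {4, 5, 7, 8, 9, 10, 11}, so each is used; only Hank can be 11, hence Hank = 11.
Jack and Erin between them cover only {9, 10} — a naked pair. Remove those values from Alice.
The 2 variables Liam and Carol are confined to {4, 7}, which locks those values in; drop them from Alice, Mona.
No further eliminations apply; Carol can still be any of 4, 7.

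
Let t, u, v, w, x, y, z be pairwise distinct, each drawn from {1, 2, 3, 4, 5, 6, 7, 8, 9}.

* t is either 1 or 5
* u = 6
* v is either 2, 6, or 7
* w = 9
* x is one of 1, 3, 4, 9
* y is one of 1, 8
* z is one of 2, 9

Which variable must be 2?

z

u has just one choice, so u = 6. Strike 6 from v.
w must be 9 (only option left). Strike 9 from x, z.
So 2 goes to z.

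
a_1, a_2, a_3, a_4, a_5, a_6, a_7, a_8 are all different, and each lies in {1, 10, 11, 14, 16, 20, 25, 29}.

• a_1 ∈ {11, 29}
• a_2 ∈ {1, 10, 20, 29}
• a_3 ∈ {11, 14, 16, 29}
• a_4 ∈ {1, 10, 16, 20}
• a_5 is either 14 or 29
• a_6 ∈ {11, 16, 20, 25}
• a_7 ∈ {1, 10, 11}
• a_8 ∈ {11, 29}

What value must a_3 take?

The 8 variables together cover exactly {1, 10, 11, 14, 16, 20, 25, 29} — 8 values for 8 variables — and 25 appears only in a_6's list, so a_6 = 25.
a_1 and a_8 between them cover only {11, 29} — a naked pair. Remove those values from a_2, a_3, a_5, a_7.
a_5's domain is down to {14}, so a_5 = 14. Remove 14 from a_3.
So a_3 = 16.

16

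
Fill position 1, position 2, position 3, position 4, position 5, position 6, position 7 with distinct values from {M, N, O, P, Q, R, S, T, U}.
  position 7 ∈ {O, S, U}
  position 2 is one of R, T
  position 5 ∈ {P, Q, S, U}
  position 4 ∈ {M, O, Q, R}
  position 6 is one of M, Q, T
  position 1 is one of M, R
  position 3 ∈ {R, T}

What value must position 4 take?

position 2 and position 3 between them cover only {R, T} — a naked pair. Remove those values from position 1, position 4, position 6.
position 1's domain is down to {M}, so position 1 = M. Remove M from position 4, position 6.
That leaves position 6 = Q. Strike Q from position 4, position 5.
So position 4 = O.

O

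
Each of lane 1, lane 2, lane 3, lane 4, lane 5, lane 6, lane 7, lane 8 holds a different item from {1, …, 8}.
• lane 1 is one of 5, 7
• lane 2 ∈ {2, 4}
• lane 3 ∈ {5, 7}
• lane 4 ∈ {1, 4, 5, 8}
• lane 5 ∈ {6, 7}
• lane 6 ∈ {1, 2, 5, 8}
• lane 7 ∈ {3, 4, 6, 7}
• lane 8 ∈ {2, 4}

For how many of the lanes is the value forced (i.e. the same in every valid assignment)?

2

Among the 8 variables, 3 fits only lane 7 (and all 8 values in {1, 2, 3, 4, 5, 6, 7, 8} must be used), so lane 7 = 3.
The 7 still-open variables together cover exactly {1, 2, 4, 5, 6, 7, 8} — 7 values for 7 variables — and 6 appears only in lane 5's list, so lane 5 = 6.
lane 1 and lane 3 between them cover only {5, 7} — a naked pair. Remove those values from lane 4, lane 6.
The 2 variables lane 2 and lane 8 are confined to {2, 4}, which locks those values in; drop them from lane 4, lane 6.
Determined: lane 5=6, lane 7=3. The other lanes each still have more than one consistent value. That makes 2.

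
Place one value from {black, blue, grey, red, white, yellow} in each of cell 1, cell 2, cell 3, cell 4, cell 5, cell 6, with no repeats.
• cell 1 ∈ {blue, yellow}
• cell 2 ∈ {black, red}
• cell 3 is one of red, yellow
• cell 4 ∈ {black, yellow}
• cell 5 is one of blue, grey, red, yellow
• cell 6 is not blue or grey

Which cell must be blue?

cell 1

The 6 variables together cover exactly {black, blue, grey, red, white, yellow} — 6 values for 6 variables — and grey appears only in cell 5's list, so cell 5 = grey.
The 5 still-open variables draw from only 5 values {black, blue, red, white, yellow}, so each is used; only cell 1 can be blue, hence cell 1 = blue.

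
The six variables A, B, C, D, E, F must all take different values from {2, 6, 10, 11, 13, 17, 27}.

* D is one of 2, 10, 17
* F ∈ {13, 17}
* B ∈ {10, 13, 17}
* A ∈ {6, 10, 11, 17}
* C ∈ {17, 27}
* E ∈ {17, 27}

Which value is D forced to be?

C and E share exactly the 2 values {17, 27}; by pigeonhole those values go to them, so strike 17, 27 from A, B, D, F.
F's domain is down to {13}, so F = 13. Strike 13 from B.
B's domain is down to {10}, so B = 10. Eliminate 10 elsewhere: A, D.
So D = 2.

2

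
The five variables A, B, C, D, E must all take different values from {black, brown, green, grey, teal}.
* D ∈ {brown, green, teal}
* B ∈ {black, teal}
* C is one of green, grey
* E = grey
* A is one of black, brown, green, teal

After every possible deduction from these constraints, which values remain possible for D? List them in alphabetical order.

E's domain is down to {grey}, so E = grey. Eliminate grey elsewhere: C.
C must be green (only option left). Strike green from A, D.
No further eliminations apply; D can still be any of brown, teal.

brown, teal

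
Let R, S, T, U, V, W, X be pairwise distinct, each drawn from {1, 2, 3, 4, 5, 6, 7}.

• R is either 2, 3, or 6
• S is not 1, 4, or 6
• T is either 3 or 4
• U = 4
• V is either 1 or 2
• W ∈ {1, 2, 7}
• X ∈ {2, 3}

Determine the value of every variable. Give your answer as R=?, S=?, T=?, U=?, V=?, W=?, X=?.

R=6, S=5, T=3, U=4, V=1, W=7, X=2

U must be 4 (only option left). Strike 4 from T.
T's domain is down to {3}, so T = 3. Eliminate 3 elsewhere: R, S, X.
That leaves X = 2. Eliminate 2 elsewhere: R, S, V, W.
R has just one choice, so R = 6.
V's domain is down to {1}, so V = 1. Eliminate 1 elsewhere: W.
W must be 7 (only option left). So S can't be 7.
S must be 5 (only option left).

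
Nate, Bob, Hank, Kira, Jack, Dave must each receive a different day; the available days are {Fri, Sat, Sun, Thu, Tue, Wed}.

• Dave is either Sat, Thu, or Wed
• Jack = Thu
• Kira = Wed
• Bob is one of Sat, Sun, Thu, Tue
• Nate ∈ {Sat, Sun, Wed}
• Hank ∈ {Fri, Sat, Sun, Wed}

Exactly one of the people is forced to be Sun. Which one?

Nate

Kira must be Wed (only option left). Eliminate Wed elsewhere: Nate, Hank, Dave.
That leaves Jack = Thu. Eliminate Thu elsewhere: Bob, Dave.
Dave has just one choice, so Dave = Sat. Strike Sat from Nate, Bob, Hank.
So Sun goes to Nate.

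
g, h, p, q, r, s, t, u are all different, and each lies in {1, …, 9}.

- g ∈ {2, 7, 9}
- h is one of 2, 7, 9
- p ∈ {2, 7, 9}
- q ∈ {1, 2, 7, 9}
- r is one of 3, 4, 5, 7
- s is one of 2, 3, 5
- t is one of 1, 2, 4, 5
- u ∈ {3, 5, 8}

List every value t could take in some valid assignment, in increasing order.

4, 5

The 8 variables draw from only 8 values {1, 2, 3, 4, 5, 7, 8, 9}, so each is used; only u can be 8, hence u = 8.
The 3 variables g, h, p are confined to {2, 7, 9}, which locks those values in; drop them from q, r, s, t.
That leaves q = 1. Remove 1 from t.
No further eliminations apply; t can still be any of 4, 5.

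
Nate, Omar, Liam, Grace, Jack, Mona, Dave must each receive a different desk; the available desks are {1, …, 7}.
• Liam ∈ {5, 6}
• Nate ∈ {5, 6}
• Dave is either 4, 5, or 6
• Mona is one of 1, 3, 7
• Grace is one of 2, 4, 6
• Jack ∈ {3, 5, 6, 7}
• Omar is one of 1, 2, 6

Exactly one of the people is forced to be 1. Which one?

Nate and Liam share exactly the 2 values {5, 6}; by pigeonhole those values go to them, so strike 5, 6 from Omar, Grace, Jack, Dave.
Dave must be 4 (only option left). So Grace can't be 4.
Grace has just one choice, so Grace = 2. Strike 2 from Omar.
So 1 goes to Omar.

Omar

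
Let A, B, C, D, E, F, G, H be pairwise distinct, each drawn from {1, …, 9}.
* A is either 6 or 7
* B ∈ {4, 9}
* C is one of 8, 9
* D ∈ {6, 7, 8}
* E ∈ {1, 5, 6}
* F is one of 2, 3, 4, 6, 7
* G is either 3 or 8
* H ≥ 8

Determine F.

2

C and H between them cover only {8, 9} — a naked pair. Remove those values from B, D, G.
B has just one choice, so B = 4. So F can't be 4.
G's domain is down to {3}, so G = 3. Eliminate 3 elsewhere: F.
The 2 variables A and D are confined to {6, 7}, which locks those values in; drop them from E, F.
So F = 2.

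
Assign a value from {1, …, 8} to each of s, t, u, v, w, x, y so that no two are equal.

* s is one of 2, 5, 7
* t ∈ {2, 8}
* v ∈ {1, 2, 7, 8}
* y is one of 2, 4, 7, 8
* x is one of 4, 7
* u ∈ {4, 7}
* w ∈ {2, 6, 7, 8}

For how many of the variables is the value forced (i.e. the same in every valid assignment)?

The 7 variables draw from only 7 values {1, 2, 4, 5, 6, 7, 8}, so each is used; only v can be 1, hence v = 1.
The 6 still-open variables draw from only 6 values {2, 4, 5, 6, 7, 8}, so each is used; only s can be 5, hence s = 5.
The 5 still-open variables together cover exactly {2, 4, 6, 7, 8} — 5 values for 5 variables — and 6 appears only in w's list, so w = 6.
u and x share exactly the 2 values {4, 7}; by pigeonhole those values go to them, so strike 4, 7 from y.
Determined: s=5, v=1, w=6. The other variables each still have more than one consistent value. That makes 3.

3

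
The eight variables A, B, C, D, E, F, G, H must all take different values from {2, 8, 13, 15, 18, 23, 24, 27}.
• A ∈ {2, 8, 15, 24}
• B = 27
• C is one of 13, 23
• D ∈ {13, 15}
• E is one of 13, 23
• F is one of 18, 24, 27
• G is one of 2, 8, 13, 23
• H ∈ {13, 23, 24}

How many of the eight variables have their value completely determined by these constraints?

4

B must be 27 (only option left). Strike 27 from F.
Among the 7 still-open variables, 18 fits only F (and all 7 values in {2, 8, 13, 15, 18, 23, 24} must be used), so F = 18.
The 2 variables C and E are confined to {13, 23}, which locks those values in; drop them from D, G, H.
D must be 15 (only option left). So A can't be 15.
H must be 24 (only option left). Remove 24 from A.
Determined: B=27, D=15, F=18, H=24. The other variables each still have more than one consistent value. That makes 4.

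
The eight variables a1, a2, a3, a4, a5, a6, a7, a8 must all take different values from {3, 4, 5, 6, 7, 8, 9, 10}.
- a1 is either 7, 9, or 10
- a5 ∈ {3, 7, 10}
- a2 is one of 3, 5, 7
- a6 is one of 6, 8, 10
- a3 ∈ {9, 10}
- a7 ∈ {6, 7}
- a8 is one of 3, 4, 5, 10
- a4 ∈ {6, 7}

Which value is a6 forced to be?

8

The 8 variables together cover exactly {3, 4, 5, 6, 7, 8, 9, 10} — 8 values for 8 variables — and 4 appears only in a8's list, so a8 = 4.
The 7 still-open variables together cover exactly {3, 5, 6, 7, 8, 9, 10} — 7 values for 7 variables — and 5 appears only in a2's list, so a2 = 5.
Among the 6 still-open variables, 3 fits only a5 (and all 6 values in {3, 6, 7, 8, 9, 10} must be used), so a5 = 3.
The 5 still-open variables together cover exactly {6, 7, 8, 9, 10} — 5 values for 5 variables — and 8 appears only in a6's list, so a6 = 8.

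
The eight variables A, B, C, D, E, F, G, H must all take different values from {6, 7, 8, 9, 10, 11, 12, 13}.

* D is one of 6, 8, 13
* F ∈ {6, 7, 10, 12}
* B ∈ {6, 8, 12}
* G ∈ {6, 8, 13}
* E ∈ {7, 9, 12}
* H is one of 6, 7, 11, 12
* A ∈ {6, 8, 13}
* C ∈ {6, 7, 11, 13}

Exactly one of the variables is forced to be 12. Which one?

B

Among the 8 variables, 9 fits only E (and all 8 values in {6, 7, 8, 9, 10, 11, 12, 13} must be used), so E = 9.
The 7 still-open variables together cover exactly {6, 7, 8, 10, 11, 12, 13} — 7 values for 7 variables — and 10 appears only in F's list, so F = 10.
The 3 variables A, D, G are confined to {6, 8, 13}, which locks those values in; drop them from B, C, H.
So 12 goes to B.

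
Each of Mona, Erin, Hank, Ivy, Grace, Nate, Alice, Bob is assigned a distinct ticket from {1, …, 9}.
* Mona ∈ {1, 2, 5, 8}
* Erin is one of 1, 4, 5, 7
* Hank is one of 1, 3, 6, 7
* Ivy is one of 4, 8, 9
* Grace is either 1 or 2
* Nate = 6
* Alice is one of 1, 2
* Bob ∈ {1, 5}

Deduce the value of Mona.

Nate's domain is down to {6}, so Nate = 6. Eliminate 6 elsewhere: Hank.
The 2 variables Grace and Alice are confined to {1, 2}, which locks those values in; drop them from Mona, Erin, Hank, Bob.
Bob's domain is down to {5}, so Bob = 5. So Mona, Erin can't be 5.
So Mona = 8.

8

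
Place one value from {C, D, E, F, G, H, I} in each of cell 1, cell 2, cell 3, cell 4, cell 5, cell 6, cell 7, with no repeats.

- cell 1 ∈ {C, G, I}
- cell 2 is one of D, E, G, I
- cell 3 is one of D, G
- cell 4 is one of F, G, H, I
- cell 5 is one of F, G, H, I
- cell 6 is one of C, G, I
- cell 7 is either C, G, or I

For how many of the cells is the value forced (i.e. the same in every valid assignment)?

The 7 variables together cover exactly {C, D, E, F, G, H, I} — 7 values for 7 variables — and E appears only in cell 2's list, so cell 2 = E.
The 6 still-open variables together cover exactly {C, D, F, G, H, I} — 6 values for 6 variables — and D appears only in cell 3's list, so cell 3 = D.
The 3 variables cell 1, cell 6, cell 7 are confined to {C, G, I}, which locks those values in; drop them from cell 4, cell 5.
Determined: cell 2=E, cell 3=D. The other cells each still have more than one consistent value. That makes 2.

2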